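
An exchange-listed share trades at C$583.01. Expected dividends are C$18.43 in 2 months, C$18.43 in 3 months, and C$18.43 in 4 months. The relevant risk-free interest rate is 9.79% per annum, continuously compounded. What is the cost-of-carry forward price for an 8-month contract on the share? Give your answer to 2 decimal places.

C$564.74

PV(dividends) I = 18.43·e^(−0.0979·2/12) + 18.43·e^(−0.0979·3/12) + 18.43·e^(−0.0979·4/12)
I = 18.1317 + 17.9844 + 17.8383 = 53.9544
F = (S − I)·e^(rT) = (583.01 − 53.9544) · e^(0.0979·8/12)
= 529.0556 · e^0.065267 = 529.0556 × 1.067444 = C$564.74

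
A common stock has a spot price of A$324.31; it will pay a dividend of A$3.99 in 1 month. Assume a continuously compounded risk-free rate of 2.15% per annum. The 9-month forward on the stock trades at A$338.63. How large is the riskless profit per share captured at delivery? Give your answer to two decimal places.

A$13.10 per share

PV(dividends) I = 3.99·e^(−0.0215·1/12) = 3.9829
Fair forward F* = (S − I)·e^(rT) = (324.31 − 3.9829)·e^0.016125 = 320.3271 × 1.016256 = 325.5343
Market A$338.63 > fair 325.5343: forward overpriced → cash-and-carry (borrow at r, buy the stock and collect the dividends, short the forward).
Profit at T = |F_mkt − F*| = |338.63 − 325.5343| = A$13.10 per share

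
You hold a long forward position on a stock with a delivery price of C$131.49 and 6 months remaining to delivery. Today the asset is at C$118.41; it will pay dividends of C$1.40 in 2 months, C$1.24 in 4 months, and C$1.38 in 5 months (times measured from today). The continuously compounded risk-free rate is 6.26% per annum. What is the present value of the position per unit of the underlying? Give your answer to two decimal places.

-C$12.97

PV(remaining dividends) I = 1.40·e^(−0.0626·2/12) + 1.24·e^(−0.0626·4/12) + 1.38·e^(−0.0626·5/12) = 3.9443
Current forward F = (S − I)·e^(rT) = (118.41 − 3.9443)·e^(0.0626·6/12) = 114.4657 × 1.031795 = 118.1051
Value (long) = (F − K)·e^(−rT) = (118.1051 − 131.49) × 0.969185 = -12.9724
Value = -C$12.97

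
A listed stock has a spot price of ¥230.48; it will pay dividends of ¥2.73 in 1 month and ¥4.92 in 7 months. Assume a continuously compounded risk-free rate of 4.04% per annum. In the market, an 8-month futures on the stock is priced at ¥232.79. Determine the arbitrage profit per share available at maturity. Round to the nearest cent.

PV(dividends) I = 2.73·e^(−0.0404·1/12) + 4.92·e^(−0.0404·7/12) = 7.5262
Fair futures F* = (S − I)·e^(rT) = (230.48 − 7.5262)·e^0.026933 = 222.9538 × 1.027299 = 229.0402
Market ¥232.79 > fair 229.0402: forward overpriced → cash-and-carry (borrow at r, buy the stock and collect the dividends, short the forward).
Profit at T = |F_mkt − F*| = |232.79 − 229.0402| = ¥3.75 per share

¥3.75 per share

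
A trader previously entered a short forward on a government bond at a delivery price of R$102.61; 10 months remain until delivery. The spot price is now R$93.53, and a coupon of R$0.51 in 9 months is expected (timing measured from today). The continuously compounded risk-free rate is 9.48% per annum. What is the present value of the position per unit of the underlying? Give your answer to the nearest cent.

PV(remaining coupons) I = 0.51·e^(−0.0948·9/12) = 0.4750
Current forward F = (S − I)·e^(rT) = (93.53 − 0.4750)·e^(0.0948·10/12) = 93.0550 × 1.082204 = 100.7045
Value (long) = (F − K)·e^(−rT) = (100.7045 − 102.61) × 0.924040 = -1.7608
Short position value = −(long value) = R$1.76

R$1.76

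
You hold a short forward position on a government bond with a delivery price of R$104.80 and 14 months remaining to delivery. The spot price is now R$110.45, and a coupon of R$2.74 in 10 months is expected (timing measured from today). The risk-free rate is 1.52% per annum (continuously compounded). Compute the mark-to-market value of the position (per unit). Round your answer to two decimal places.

-R$4.79

PV(remaining coupons) I = 2.74·e^(−0.0152·10/12) = 2.7055
Current forward F = (S − I)·e^(rT) = (110.45 − 2.7055)·e^(0.0152·14/12) = 107.7445 × 1.017892 = 109.6723
Value (long) = (F − K)·e^(−rT) = (109.6723 − 104.80) × 0.982423 = 4.7867
Short position value = −(long value) = -R$4.79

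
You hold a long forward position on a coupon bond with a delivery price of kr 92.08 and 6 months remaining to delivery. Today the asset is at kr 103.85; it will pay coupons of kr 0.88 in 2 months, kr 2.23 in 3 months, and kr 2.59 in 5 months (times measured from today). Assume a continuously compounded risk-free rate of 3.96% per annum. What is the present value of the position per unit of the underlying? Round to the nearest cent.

PV(remaining coupons) I = 0.88·e^(−0.0396·2/12) + 2.23·e^(−0.0396·3/12) + 2.59·e^(−0.0396·5/12) = 5.6299
Current forward F = (S − I)·e^(rT) = (103.85 − 5.6299)·e^(0.0396·6/12) = 98.2201 × 1.019997 = 100.1842
Value (long) = (F − K)·e^(−rT) = (100.1842 − 92.08) × 0.980395 = 7.9453
Value = kr 7.95

kr 7.95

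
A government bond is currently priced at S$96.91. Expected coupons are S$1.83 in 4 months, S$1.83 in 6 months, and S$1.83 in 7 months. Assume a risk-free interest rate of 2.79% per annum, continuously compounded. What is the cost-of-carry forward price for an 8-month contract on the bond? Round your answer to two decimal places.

S$93.21

PV(coupons) I = 1.83·e^(−0.0279·4/12) + 1.83·e^(−0.0279·6/12) + 1.83·e^(−0.0279·7/12)
I = 1.8131 + 1.8046 + 1.8005 = 5.4182
F = (S − I)·e^(rT) = (96.91 − 5.4182) · e^(0.0279·8/12)
= 91.4918 · e^0.018600 = 91.4918 × 1.018774 = S$93.21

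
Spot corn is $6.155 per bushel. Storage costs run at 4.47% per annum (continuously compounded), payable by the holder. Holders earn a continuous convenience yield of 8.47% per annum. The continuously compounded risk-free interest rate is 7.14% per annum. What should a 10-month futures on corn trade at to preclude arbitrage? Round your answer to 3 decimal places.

Net carry = r + u − y = 0.0714 + 0.0447 − 0.0847 = 0.0314
F = S·e^((r+u−y)T) = 6.155 · e^(0.0314 × 10/12) = 6.155 · e^0.026167
= 6.155 × 1.026512 = $6.318 per bushel

$6.318 per bushel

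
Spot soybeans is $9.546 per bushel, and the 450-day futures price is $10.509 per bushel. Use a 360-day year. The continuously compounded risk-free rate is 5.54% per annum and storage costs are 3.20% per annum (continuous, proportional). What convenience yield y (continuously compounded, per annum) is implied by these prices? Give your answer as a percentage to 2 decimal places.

F = S·e^((r+u−y)T) ⇒ (r+u−y) = ln(F/S)/T
ln(10.509/9.546) = 0.096110; /T ⇒ 0.076888
y = r + u − ln(F/S)/T = 0.0554 + 0.0320 − 0.076888 = 0.010512
y = 1.05%

1.05%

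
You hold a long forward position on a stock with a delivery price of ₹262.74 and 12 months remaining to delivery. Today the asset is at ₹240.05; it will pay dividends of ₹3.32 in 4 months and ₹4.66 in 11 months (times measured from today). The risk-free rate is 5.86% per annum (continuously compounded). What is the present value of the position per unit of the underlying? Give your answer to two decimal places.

PV(remaining dividends) I = 3.32·e^(−0.0586·4/12) + 4.66·e^(−0.0586·11/12) = 7.6721
Current forward F = (S − I)·e^(rT) = (240.05 − 7.6721)·e^(0.0586·12/12) = 232.3779 × 1.060351 = 246.4021
Value (long) = (F − K)·e^(−rT) = (246.4021 − 262.74) × 0.943084 = -15.4080
Value = -₹15.41

-₹15.41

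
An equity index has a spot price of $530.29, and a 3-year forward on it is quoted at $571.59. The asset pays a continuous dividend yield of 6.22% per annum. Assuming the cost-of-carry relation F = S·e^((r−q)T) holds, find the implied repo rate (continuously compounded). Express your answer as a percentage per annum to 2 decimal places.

8.72%

From F = S·e^((r−q)T): (r − q) = ln(F/S)/T
ln(571.59/530.29) = ln(1.077882) = 0.074998
(r − q) = 0.074998 / (3) = 0.024999
r = ln(F/S)/T + q = 0.024999 + 0.0622 = 0.087199
r = 8.72%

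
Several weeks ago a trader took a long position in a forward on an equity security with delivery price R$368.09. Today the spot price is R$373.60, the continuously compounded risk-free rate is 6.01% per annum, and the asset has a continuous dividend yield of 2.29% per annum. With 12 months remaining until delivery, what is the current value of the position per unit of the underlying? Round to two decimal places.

Current fair forward for the remaining 12 months: F = S·e^((r − q)·T), (r − q) = 0.0601 − 0.0229 = 0.0372
F = 373.60 · e^(0.0372 × 12/12) = 373.60 × 1.037901 = 387.7598
Value of long forward = (F − K)·e^(−rT) = (387.7598 − 368.09) · e^(−0.0601·12/12)
= 19.6698 × 0.941670 = 18.52

R$18.52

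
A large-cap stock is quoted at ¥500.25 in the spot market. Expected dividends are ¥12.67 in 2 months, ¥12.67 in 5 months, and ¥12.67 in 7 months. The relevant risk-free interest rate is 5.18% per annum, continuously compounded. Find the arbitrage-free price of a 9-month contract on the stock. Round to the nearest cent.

PV(dividends) I = 12.67·e^(−0.0518·2/12) + 12.67·e^(−0.0518·5/12) + 12.67·e^(−0.0518·7/12)
I = 12.5611 + 12.3995 + 12.2929 = 37.2535
F = (S − I)·e^(rT) = (500.25 − 37.2535) · e^(0.0518·9/12)
= 462.9965 · e^0.038850 = 462.9965 × 1.039615 = ¥481.34

¥481.34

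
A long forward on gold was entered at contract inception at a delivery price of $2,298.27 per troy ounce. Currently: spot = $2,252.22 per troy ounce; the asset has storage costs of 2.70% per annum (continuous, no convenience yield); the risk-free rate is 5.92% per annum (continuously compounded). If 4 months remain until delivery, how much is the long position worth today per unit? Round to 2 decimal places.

$19.22 per troy ounce

Current fair forward for the remaining 4 months: F = S·e^((r + u)·T), (r + u) = 0.0592 + 0.0270 = 0.0862
F = 2252.22 · e^(0.0862 × 4/12) = 2252.22 × 1.02915012 = 2317.8725
Value of long forward = (F − K)·e^(−rT) = (2317.8725 − 2298.27) · e^(−0.0592·4/12)
= 19.6025 × 0.98046009 = 19.22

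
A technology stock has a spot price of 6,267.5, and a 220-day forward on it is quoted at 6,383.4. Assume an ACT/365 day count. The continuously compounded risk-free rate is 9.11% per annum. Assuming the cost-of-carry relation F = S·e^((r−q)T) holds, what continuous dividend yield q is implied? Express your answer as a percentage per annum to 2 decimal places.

6.07%

From F = S·e^((r−q)T): (r − q) = ln(F/S)/T
ln(6383.4/6267.5) = ln(1.018492) = 0.018323
(r − q) = 0.018323 / (220/365) = 0.030400
q = r − ln(F/S)/T = 0.0911 − 0.030400 = 0.060700
q = 6.07%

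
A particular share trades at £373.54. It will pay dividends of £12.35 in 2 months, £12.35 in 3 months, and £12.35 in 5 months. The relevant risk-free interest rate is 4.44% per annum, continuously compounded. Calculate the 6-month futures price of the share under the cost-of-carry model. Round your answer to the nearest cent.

£344.51

PV(dividends) I = 12.35·e^(−0.0444·2/12) + 12.35·e^(−0.0444·3/12) + 12.35·e^(−0.0444·5/12)
I = 12.2589 + 12.2137 + 12.1236 = 36.5962
F = (S − I)·e^(rT) = (373.54 − 36.5962) · e^(0.0444·6/12)
= 336.9438 · e^0.022200 = 336.9438 × 1.022448 = £344.51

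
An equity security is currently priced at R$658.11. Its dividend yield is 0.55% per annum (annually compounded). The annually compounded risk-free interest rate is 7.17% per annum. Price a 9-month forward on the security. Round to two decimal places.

R$690.35

F = S · (1+r)^T / (1+q)^T
= 658.11 × 1.053307 / 1.004122 = 658.11 × 1.048983
F = R$690.35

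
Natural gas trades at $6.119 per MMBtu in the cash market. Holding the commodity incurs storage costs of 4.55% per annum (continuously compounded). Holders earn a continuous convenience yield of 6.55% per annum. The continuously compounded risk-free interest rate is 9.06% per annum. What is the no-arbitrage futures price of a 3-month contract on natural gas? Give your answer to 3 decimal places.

Net carry = r + u − y = 0.0906 + 0.0455 − 0.0655 = 0.0706
F = S·e^((r+u−y)T) = 6.119 · e^(0.0706 × 3/12) = 6.119 · e^0.017650
= 6.119 × 1.017807 = $6.228 per MMBtu

$6.228 per MMBtu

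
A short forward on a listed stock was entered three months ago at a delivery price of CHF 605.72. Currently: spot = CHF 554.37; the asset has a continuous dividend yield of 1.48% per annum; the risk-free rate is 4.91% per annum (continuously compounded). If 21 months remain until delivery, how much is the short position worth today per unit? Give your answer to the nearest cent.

CHF 15.65

Current fair forward for the remaining 21 months: F = S·e^((r − q)·T), (r − q) = 0.0491 − 0.0148 = 0.0343
F = 554.37 · e^(0.0343 × 21/12) = 554.37 × 1.061863 = 588.6650
Value of long forward = (F − K)·e^(−rT) = (588.6650 − 605.72) · e^(−0.0491·21/12)
= -17.0550 × 0.917663 = -15.65
Short position value = −(long value) = CHF 15.65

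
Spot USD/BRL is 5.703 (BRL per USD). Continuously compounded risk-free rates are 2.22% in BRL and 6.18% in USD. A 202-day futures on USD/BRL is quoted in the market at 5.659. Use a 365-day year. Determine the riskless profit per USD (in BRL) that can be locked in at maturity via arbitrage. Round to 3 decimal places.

0.080 per USD (in BRL)

Fair futures: F* = S·e^(carry·T), with carry = (r_BRL − r_USD) = 0.0222 − 0.0618 = -0.0396
F* = 5.703 · e^(-0.0396 × 202/365) = 5.703 · e^-0.021916 = 5.703 × 0.978322 = 5.5794
Market 5.659 > fair 5.5794: forward overpriced → cash-and-carry (buy spot, short the forward).
At maturity, profit = |F_mkt − F*| = |5.659 − 5.5794| = 0.080 per USD (in BRL)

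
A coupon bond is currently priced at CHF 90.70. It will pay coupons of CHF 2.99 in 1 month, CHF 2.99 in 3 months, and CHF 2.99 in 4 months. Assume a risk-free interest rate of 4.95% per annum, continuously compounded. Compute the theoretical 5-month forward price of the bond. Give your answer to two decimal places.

PV(coupons) I = 2.99·e^(−0.0495·1/12) + 2.99·e^(−0.0495·3/12) + 2.99·e^(−0.0495·4/12)
I = 2.9777 + 2.9532 + 2.9411 = 8.8720
F = (S − I)·e^(rT) = (90.70 − 8.8720) · e^(0.0495·5/12)
= 81.8280 · e^0.020625 = 81.8280 × 1.020839 = CHF 83.53

CHF 83.53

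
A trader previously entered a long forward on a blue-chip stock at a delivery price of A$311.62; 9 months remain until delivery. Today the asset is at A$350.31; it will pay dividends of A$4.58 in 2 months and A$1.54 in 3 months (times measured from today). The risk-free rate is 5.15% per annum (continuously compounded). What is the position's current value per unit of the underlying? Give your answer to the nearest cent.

A$44.44

PV(remaining dividends) I = 4.58·e^(−0.0515·2/12) + 1.54·e^(−0.0515·3/12) = 6.0612
Current forward F = (S − I)·e^(rT) = (350.31 − 6.0612)·e^(0.0515·9/12) = 344.2488 × 1.039381 = 357.8057
Value (long) = (F − K)·e^(−rT) = (357.8057 − 311.62) × 0.962111 = 44.4358
Value = A$44.44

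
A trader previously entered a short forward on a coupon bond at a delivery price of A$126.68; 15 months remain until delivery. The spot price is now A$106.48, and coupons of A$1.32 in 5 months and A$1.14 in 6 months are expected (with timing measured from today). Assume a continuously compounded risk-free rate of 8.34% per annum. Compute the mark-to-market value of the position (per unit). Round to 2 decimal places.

A$10.03

PV(remaining coupons) I = 1.32·e^(−0.0834·5/12) + 1.14·e^(−0.0834·6/12) = 2.3684
Current forward F = (S − I)·e^(rT) = (106.48 − 2.3684)·e^(0.0834·15/12) = 104.1116 × 1.109878 = 115.5512
Value (long) = (F − K)·e^(−rT) = (115.5512 − 126.68) × 0.901000 = -10.0270
Short position value = −(long value) = A$10.03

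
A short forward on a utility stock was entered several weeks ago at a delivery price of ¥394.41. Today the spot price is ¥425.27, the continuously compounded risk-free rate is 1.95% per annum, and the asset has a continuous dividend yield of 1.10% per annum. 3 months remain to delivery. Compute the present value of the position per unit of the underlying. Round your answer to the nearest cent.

-¥31.61

Current fair forward for the remaining 3 months: F = S·e^((r − q)·T), (r − q) = 0.0195 − 0.0110 = 0.0085
F = 425.27 · e^(0.0085 × 3/12) = 425.27 × 1.002127 = 426.1745
Value of long forward = (F − K)·e^(−rT) = (426.1745 − 394.41) · e^(−0.0195·3/12)
= 31.7645 × 0.995137 = 31.61
Short position value = −(long value) = -¥31.61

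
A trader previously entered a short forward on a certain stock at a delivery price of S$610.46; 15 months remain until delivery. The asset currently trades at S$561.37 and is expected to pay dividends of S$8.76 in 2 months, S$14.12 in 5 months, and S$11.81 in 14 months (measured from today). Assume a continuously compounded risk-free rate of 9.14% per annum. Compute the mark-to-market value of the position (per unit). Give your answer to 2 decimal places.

PV(remaining dividends) I = 8.76·e^(−0.0914·2/12) + 14.12·e^(−0.0914·5/12) + 11.81·e^(−0.0914·14/12) = 32.8354
Current forward F = (S − I)·e^(rT) = (561.37 − 32.8354)·e^(0.0914·15/12) = 528.5346 × 1.121032 = 592.5042
Value (long) = (F − K)·e^(−rT) = (592.5042 − 610.46) × 0.892035 = -16.0172
Short position value = −(long value) = S$16.02

S$16.02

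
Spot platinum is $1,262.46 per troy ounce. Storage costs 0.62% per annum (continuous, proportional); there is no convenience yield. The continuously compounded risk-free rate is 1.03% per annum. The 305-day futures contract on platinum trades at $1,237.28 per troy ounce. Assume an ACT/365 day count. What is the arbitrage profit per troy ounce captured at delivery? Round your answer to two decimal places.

$42.71 per troy ounce

Fair futures: F* = S·e^(carry·T), with carry = (r + u) = 0.0103 + 0.0062 = 0.0165
F* = 1262.46 · e^(0.0165 × 305/365) = 1262.46 · e^0.01378767 = 1262.46 × 1.01388316 = $1279.9869
Market $1237.28 < fair $1279.9869: forward underpriced → reverse cash-and-carry (short spot, go long the forward).
At maturity, profit = |F_mkt − F*| = |1237.28 − 1279.9869| = $42.71 per troy ounce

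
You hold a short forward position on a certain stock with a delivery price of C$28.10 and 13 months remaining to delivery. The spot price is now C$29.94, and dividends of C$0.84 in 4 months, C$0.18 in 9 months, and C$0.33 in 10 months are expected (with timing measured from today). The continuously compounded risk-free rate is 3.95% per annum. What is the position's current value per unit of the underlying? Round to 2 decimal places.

PV(remaining dividends) I = 0.84·e^(−0.0395·4/12) + 0.18·e^(−0.0395·9/12) + 0.33·e^(−0.0395·10/12) = 1.3231
Current forward F = (S − I)·e^(rT) = (29.94 − 1.3231)·e^(0.0395·13/12) = 28.6169 × 1.043720 = 29.8680
Value (long) = (F − K)·e^(−rT) = (29.8680 − 28.10) × 0.958111 = 1.6939
Short position value = −(long value) = -C$1.69

-C$1.69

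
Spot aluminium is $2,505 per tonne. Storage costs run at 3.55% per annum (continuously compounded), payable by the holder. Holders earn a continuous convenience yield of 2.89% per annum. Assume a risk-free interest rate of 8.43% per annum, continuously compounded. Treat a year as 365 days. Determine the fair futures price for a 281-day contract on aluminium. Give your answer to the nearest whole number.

Net carry = r + u − y = 0.0843 + 0.0355 − 0.0289 = 0.0909
F = S·e^((r+u−y)T) = 2505 · e^(0.0909 × 281/365) = 2505 · e^0.069981
= 2505 × 1.072488 = $2,687 per tonne

$2,687 per tonne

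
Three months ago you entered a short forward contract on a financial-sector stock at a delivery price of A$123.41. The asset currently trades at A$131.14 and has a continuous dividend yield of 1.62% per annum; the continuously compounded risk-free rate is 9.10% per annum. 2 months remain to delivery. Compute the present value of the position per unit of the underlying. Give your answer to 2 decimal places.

-A$9.23

Current fair forward for the remaining 2 months: F = S·e^((r − q)·T), (r − q) = 0.0910 − 0.0162 = 0.0748
F = 131.14 · e^(0.0748 × 2/12) = 131.14 × 1.012545 = 132.7852
Value of long forward = (F − K)·e^(−rT) = (132.7852 − 123.41) · e^(−0.0910·2/12)
= 9.3752 × 0.984948 = 9.23
Short position value = −(long value) = -A$9.23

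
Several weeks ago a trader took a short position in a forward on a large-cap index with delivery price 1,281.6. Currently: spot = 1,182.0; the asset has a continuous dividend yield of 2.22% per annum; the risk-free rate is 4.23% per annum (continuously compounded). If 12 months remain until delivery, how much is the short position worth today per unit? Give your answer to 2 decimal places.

72.47

Current fair forward for the remaining 12 months: F = S·e^((r − q)·T), (r − q) = 0.0423 − 0.0222 = 0.0201
F = 1182.0 · e^(0.0201 × 12/12) = 1182.0 × 1.02030337 = 1205.9986
Value of long forward = (F − K)·e^(−rT) = (1205.9986 − 1281.6) · e^(−0.0423·12/12)
= -75.6014 × 0.95858216 = -72.47
Short position value = −(long value) = 72.47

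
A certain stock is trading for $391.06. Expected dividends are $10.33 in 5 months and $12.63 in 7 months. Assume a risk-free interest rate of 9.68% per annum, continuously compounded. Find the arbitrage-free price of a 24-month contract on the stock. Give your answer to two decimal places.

$448.07

PV(dividends) I = 10.33·e^(−0.0968·5/12) + 12.63·e^(−0.0968·7/12)
I = 9.9216 + 11.9366 = 21.8582
F = (S − I)·e^(rT) = (391.06 − 21.8582) · e^(0.0968·24/12)
= 369.2018 · e^0.193600 = 369.2018 × 1.213611 = $448.07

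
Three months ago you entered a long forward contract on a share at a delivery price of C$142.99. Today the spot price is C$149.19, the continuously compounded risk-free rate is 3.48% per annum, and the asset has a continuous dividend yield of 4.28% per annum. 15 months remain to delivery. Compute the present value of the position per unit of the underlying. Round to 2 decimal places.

C$4.51

Current fair forward for the remaining 15 months: F = S·e^((r − q)·T), (r − q) = 0.0348 − 0.0428 = -0.0080
F = 149.19 · e^(-0.0080 × 15/12) = 149.19 × 0.990050 = 147.7056
Value of long forward = (F − K)·e^(−rT) = (147.7056 − 142.99) · e^(−0.0348·15/12)
= 4.7156 × 0.957433 = 4.51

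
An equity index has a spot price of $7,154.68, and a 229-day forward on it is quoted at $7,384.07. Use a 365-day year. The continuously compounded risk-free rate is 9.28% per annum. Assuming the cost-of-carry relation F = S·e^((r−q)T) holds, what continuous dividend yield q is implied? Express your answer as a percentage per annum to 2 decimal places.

From F = S·e^((r−q)T): (r − q) = ln(F/S)/T
ln(7384.07/7154.68) = ln(1.032062) = 0.031559
(r − q) = 0.031559 / (229/365) = 0.050301
q = r − ln(F/S)/T = 0.0928 − 0.050301 = 0.042499
q = 4.25%

4.25%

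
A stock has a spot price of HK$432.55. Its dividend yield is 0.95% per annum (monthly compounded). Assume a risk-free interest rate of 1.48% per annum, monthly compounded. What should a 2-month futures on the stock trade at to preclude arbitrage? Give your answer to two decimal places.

F = S · (1+r/12)^(12T) / (1+q/12)^(12T)
= 432.55 × 1.002468 / 1.001584 = 432.55 × 1.000883
F = HK$432.93

HK$432.93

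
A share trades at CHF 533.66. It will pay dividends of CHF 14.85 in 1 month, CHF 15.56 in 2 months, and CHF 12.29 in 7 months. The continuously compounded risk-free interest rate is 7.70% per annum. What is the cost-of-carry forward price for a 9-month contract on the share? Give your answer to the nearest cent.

PV(dividends) I = 14.85·e^(−0.0770·1/12) + 15.56·e^(−0.0770·2/12) + 12.29·e^(−0.0770·7/12)
I = 14.7550 + 15.3616 + 11.7502 = 41.8668
F = (S − I)·e^(rT) = (533.66 − 41.8668) · e^(0.0770·9/12)
= 491.7932 · e^0.057750 = 491.7932 × 1.059450 = CHF 521.03

CHF 521.03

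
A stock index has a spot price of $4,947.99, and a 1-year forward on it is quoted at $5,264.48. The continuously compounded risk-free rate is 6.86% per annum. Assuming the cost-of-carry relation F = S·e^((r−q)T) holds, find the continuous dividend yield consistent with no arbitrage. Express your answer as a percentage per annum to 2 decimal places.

0.66%

From F = S·e^((r−q)T): (r − q) = ln(F/S)/T
ln(5264.48/4947.99) = ln(1.063963) = 0.062001
(r − q) = 0.062001 / (1) = 0.062001
q = r − ln(F/S)/T = 0.0686 − 0.062001 = 0.006599
q = 0.66%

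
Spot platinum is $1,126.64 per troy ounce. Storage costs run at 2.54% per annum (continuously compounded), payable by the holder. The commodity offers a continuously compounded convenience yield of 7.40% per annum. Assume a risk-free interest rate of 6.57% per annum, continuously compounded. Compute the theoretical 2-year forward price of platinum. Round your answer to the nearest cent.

$1,165.84 per troy ounce

Net carry = r + u − y = 0.0657 + 0.0254 − 0.0740 = 0.0171
F = S·e^((r+u−y)T) = 1126.64 · e^(0.0171 × 2) = 1126.64 · e^0.03420000
= 1126.64 × 1.03479154 = $1,165.84 per troy ounce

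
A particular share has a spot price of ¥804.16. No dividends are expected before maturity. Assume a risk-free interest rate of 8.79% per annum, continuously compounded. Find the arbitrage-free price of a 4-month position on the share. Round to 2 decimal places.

F = S·e^(rT) = 804.16 · e^(0.0879 × 4/12)
= 804.16 · e^0.029300 = 804.16 × 1.029733
F = ¥828.07

¥828.07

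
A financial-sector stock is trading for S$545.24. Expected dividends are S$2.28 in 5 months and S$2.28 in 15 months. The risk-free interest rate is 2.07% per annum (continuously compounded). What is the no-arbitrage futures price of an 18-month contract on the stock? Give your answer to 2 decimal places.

PV(dividends) I = 2.28·e^(−0.0207·5/12) + 2.28·e^(−0.0207·15/12)
I = 2.2604 + 2.2218 = 4.4822
F = (S − I)·e^(rT) = (545.24 − 4.4822) · e^(0.0207·18/12)
= 540.7578 · e^0.031050 = 540.7578 × 1.031537 = S$557.81

S$557.81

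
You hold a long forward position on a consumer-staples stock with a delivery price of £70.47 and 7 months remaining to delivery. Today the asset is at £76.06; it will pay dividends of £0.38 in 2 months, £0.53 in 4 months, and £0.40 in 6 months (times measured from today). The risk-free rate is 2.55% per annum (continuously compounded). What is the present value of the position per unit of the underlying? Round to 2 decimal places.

£5.33

PV(remaining dividends) I = 0.38·e^(−0.0255·2/12) + 0.53·e^(−0.0255·4/12) + 0.40·e^(−0.0255·6/12) = 1.2988
Current forward F = (S − I)·e^(rT) = (76.06 − 1.2988)·e^(0.0255·7/12) = 74.7612 × 1.014986 = 75.8816
Value (long) = (F − K)·e^(−rT) = (75.8816 − 70.47) × 0.985235 = 5.3317
Value = £5.33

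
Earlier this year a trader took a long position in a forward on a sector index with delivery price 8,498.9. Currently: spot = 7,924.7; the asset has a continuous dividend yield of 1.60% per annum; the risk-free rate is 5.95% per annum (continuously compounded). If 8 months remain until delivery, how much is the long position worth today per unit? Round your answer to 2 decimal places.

Current fair forward for the remaining 8 months: F = S·e^((r − q)·T), (r − q) = 0.0595 − 0.0160 = 0.0435
F = 7924.7 · e^(0.0435 × 8/12) = 7924.7 × 1.02942459 = 8157.8810
Value of long forward = (F − K)·e^(−rT) = (8157.8810 − 8498.9) · e^(−0.0595·8/12)
= -341.0190 × 0.96110976 = -327.76

-327.76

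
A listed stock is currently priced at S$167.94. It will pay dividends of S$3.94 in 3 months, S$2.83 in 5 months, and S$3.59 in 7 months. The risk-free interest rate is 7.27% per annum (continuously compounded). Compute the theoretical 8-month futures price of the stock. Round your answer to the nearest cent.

PV(dividends) I = 3.94·e^(−0.0727·3/12) + 2.83·e^(−0.0727·5/12) + 3.59·e^(−0.0727·7/12)
I = 3.8690 + 2.7456 + 3.4409 = 10.0555
F = (S − I)·e^(rT) = (167.94 − 10.0555) · e^(0.0727·8/12)
= 157.8845 · e^0.048467 = 157.8845 × 1.049661 = S$165.73

S$165.73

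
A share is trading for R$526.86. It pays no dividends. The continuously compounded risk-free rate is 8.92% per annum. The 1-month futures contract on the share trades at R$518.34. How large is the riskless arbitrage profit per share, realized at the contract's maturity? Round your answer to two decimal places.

R$12.45 per share

Fair futures: F* = S·e^(carry·T), with carry = r = 0.0892
F* = 526.86 · e^(0.0892 × 1/12) = 526.86 · e^0.007433 = 526.86 × 1.007461 = R$530.7909
Market R$518.34 < fair R$530.7909: forward underpriced → reverse cash-and-carry (short spot, go long the forward).
At maturity, profit = |F_mkt − F*| = |518.34 − 530.7909| = R$12.45 per share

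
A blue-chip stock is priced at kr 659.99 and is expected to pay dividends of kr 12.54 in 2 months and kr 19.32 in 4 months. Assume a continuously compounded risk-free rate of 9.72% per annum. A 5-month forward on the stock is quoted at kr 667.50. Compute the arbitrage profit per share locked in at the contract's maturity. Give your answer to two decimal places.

PV(dividends) I = 12.54·e^(−0.0972·2/12) + 19.32·e^(−0.0972·4/12) = 31.0426
Fair forward F* = (S − I)·e^(rT) = (659.99 − 31.0426)·e^0.040500 = 628.9474 × 1.041331 = 654.9424
Market kr 667.50 > fair 654.9424: forward overpriced → cash-and-carry (borrow at r, buy the stock and collect the dividends, short the forward).
Profit at T = |F_mkt − F*| = |667.50 − 654.9424| = kr 12.56 per share

kr 12.56 per share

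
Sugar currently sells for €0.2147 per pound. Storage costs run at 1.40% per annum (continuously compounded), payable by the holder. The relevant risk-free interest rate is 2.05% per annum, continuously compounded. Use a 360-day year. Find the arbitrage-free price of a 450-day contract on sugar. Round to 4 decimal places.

Net carry = r + u − y = 0.0205 + 0.0140 − 0.0000 = 0.0345
F = S·e^((r+u−y)T) = 0.2147 · e^(0.0345 × 450/360) = 0.2147 · e^0.043125
= 0.2147 × 1.044068 = €0.2242 per pound

€0.2242 per pound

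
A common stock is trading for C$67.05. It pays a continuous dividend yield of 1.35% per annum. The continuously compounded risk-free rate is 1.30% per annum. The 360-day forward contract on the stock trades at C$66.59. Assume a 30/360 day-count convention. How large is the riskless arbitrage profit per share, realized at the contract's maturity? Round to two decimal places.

Fair forward: F* = S·e^(carry·T), with carry = (r − q) = 0.0130 − 0.0135 = -0.0005
F* = 67.05 · e^(-0.0005 × 360/360) = 67.05 · e^-0.000500 = 67.05 × 0.999500 = C$67.0165
Market C$66.59 < fair C$67.0165: forward underpriced → reverse cash-and-carry (short spot, go long the forward).
At maturity, profit = |F_mkt − F*| = |66.59 − 67.0165| = C$0.43 per share

C$0.43 per share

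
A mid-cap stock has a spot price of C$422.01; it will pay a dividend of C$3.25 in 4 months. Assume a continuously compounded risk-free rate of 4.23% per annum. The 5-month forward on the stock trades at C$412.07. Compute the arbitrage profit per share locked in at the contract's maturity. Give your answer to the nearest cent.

PV(dividends) I = 3.25·e^(−0.0423·4/12) = 3.2045
Fair forward F* = (S − I)·e^(rT) = (422.01 − 3.2045)·e^0.017625 = 418.8055 × 1.017781 = 426.2523
Market C$412.07 < fair 426.2523: forward underpriced → reverse cash-and-carry (short the stock, invest proceeds at r, pay the dividends, go long the forward).
Profit at T = |F_mkt − F*| = |412.07 − 426.2523| = C$14.18 per share

C$14.18 per share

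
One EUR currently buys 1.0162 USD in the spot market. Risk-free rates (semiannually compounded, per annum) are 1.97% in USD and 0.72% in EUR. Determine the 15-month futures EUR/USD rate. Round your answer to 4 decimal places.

By covered interest parity, F = S · (1+r_USD/2)^(2T) / (1+r_EUR/2)^(2T)
= 1.0162 × 1.024807 / 1.009024 = 1.0162 × 1.015642
F = 1.0321 USD per EUR

1.0321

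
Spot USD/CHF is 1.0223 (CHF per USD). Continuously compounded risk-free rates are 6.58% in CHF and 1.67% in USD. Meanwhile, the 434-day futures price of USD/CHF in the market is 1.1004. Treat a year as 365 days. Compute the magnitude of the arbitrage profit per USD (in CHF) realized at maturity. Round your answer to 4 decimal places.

0.0166 per USD (in CHF)

Fair futures: F* = S·e^(carry·T), with carry = (r_CHF − r_USD) = 0.0658 − 0.0167 = 0.0491
F* = 1.0223 · e^(0.0491 × 434/365) = 1.0223 · e^0.058382 = 1.0223 × 1.060120 = 1.0838
Market 1.1004 > fair 1.0838: forward overpriced → cash-and-carry (buy spot, short the forward).
At maturity, profit = |F_mkt − F*| = |1.1004 − 1.0838| = 0.0166 per USD (in CHF)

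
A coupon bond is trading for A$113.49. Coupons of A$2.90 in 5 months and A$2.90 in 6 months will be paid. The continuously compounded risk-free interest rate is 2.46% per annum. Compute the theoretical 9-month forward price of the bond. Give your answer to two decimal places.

PV(coupons) I = 2.90·e^(−0.0246·5/12) + 2.90·e^(−0.0246·6/12)
I = 2.8704 + 2.8645 = 5.7349
F = (S − I)·e^(rT) = (113.49 − 5.7349) · e^(0.0246·9/12)
= 107.7551 · e^0.018450 = 107.7551 × 1.018621 = A$109.76

A$109.76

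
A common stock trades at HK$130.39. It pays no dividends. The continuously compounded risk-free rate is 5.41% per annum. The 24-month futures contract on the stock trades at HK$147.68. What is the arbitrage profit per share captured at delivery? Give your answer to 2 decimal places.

Fair futures: F* = S·e^(carry·T), with carry = r = 0.0541
F* = 130.39 · e^(0.0541 × 24/12) = 130.39 · e^0.108200 = 130.39 × 1.114271 = HK$145.2898
Market HK$147.68 > fair HK$145.2898: forward overpriced → cash-and-carry (buy spot, short the forward).
At maturity, profit = |F_mkt − F*| = |147.68 − 145.2898| = HK$2.39 per share

HK$2.39 per share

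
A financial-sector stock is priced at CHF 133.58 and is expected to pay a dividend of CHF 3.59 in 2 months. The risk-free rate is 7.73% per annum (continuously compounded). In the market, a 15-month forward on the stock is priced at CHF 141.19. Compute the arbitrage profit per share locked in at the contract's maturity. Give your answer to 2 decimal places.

PV(dividends) I = 3.59·e^(−0.0773·2/12) = 3.5440
Fair forward F* = (S − I)·e^(rT) = (133.58 − 3.5440)·e^0.096625 = 130.0360 × 1.101447 = 143.2278
Market CHF 141.19 < fair 143.2278: forward underpriced → reverse cash-and-carry (short the stock, invest proceeds at r, pay the dividends, go long the forward).
Profit at T = |F_mkt − F*| = |141.19 − 143.2278| = CHF 2.04 per share

CHF 2.04 per share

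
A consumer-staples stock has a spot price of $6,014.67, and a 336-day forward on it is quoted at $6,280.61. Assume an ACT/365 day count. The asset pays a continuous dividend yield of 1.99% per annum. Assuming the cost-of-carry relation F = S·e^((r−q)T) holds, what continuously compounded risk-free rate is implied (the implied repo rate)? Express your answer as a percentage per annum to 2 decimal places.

6.69%

From F = S·e^((r−q)T): (r − q) = ln(F/S)/T
ln(6280.61/6014.67) = ln(1.044215) = 0.043265
(r − q) = 0.043265 / (336/365) = 0.046999
r = ln(F/S)/T + q = 0.046999 + 0.0199 = 0.066899
r = 6.69%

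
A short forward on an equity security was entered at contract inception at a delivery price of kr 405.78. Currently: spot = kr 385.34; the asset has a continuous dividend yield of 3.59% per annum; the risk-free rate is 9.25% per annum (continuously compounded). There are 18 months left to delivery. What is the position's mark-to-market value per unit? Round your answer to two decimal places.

Current fair forward for the remaining 18 months: F = S·e^((r − q)·T), (r − q) = 0.0925 − 0.0359 = 0.0566
F = 385.34 · e^(0.0566 × 18/12) = 385.34 × 1.088608 = 419.4842
Value of long forward = (F − K)·e^(−rT) = (419.4842 − 405.78) · e^(−0.0925·18/12)
= 13.7042 × 0.870446 = 11.93
Short position value = −(long value) = -kr 11.93

-kr 11.93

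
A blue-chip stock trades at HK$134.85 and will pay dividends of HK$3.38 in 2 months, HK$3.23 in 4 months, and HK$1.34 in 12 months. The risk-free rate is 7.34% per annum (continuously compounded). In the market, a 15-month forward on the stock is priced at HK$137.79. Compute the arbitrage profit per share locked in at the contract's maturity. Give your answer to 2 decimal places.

HK$1.54 per share

PV(dividends) I = 3.38·e^(−0.0734·2/12) + 3.23·e^(−0.0734·4/12) + 1.34·e^(−0.0734·12/12) = 7.7360
Fair forward F* = (S − I)·e^(rT) = (134.85 − 7.7360)·e^0.091750 = 127.1140 × 1.096091 = 139.3285
Market HK$137.79 < fair 139.3285: forward underpriced → reverse cash-and-carry (short the stock, invest proceeds at r, pay the dividends, go long the forward).
Profit at T = |F_mkt − F*| = |137.79 − 139.3285| = HK$1.54 per share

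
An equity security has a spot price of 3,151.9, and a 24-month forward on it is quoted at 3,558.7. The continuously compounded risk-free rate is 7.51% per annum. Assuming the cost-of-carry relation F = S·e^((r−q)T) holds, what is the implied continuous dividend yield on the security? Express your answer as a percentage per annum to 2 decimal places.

1.44%

From F = S·e^((r−q)T): (r − q) = ln(F/S)/T
ln(3558.7/3151.9) = ln(1.129065) = 0.121390
(r − q) = 0.121390 / (24/12) = 0.060695
q = r − ln(F/S)/T = 0.0751 − 0.060695 = 0.014405
q = 1.44%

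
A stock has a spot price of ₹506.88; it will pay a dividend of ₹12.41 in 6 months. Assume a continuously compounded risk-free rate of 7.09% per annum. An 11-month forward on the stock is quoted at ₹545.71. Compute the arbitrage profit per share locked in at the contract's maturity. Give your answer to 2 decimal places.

PV(dividends) I = 12.41·e^(−0.0709·6/12) = 11.9778
Fair forward F* = (S − I)·e^(rT) = (506.88 − 11.9778)·e^0.064992 = 494.9022 × 1.067150 = 528.1349
Market ₹545.71 > fair 528.1349: forward overpriced → cash-and-carry (borrow at r, buy the stock and collect the dividends, short the forward).
Profit at T = |F_mkt − F*| = |545.71 − 528.1349| = ₹17.58 per share

₹17.58 per share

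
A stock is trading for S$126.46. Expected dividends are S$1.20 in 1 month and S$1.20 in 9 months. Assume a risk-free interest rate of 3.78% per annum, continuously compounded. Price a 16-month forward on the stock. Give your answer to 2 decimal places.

PV(dividends) I = 1.20·e^(−0.0378·1/12) + 1.20·e^(−0.0378·9/12)
I = 1.1962 + 1.1665 = 2.3627
F = (S − I)·e^(rT) = (126.46 − 2.3627) · e^(0.0378·16/12)
= 124.0973 · e^0.050400 = 124.0973 × 1.051692 = S$130.51

S$130.51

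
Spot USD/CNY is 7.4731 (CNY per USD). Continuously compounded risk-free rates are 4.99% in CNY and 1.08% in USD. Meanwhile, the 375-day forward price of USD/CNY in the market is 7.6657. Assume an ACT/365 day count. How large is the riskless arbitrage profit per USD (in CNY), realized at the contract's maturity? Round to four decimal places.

0.1137 per USD (in CNY)

Fair forward: F* = S·e^(carry·T), with carry = (r_CNY − r_USD) = 0.0499 − 0.0108 = 0.0391
F* = 7.4731 · e^(0.0391 × 375/365) = 7.4731 · e^0.040171 = 7.4731 × 1.040989 = 7.7794
Market 7.6657 < fair 7.7794: forward underpriced → reverse cash-and-carry (short spot, go long the forward).
At maturity, profit = |F_mkt − F*| = |7.6657 − 7.7794| = 0.1137 per USD (in CNY)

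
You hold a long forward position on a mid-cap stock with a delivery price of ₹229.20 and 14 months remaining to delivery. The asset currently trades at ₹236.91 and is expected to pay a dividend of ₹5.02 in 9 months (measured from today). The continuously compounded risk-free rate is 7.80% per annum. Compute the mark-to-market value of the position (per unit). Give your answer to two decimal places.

PV(remaining dividends) I = 5.02·e^(−0.0780·9/12) = 4.7348
Current forward F = (S − I)·e^(rT) = (236.91 − 4.7348)·e^(0.0780·14/12) = 232.1752 × 1.095269 = 254.2943
Value (long) = (F − K)·e^(−rT) = (254.2943 − 229.20) × 0.913018 = 22.9115
Value = ₹22.91

₹22.91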